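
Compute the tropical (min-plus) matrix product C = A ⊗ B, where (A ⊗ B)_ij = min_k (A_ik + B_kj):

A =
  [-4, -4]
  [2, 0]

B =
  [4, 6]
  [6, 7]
A ⊗ B =
  [0, 2]
  [6, 7]

Apply the min-plus product entry-by-entry:
  C[0][0] = min over k of (A[0][0] + B[0][0] = -4 + 4 = 0, A[0][1] + B[1][0] = -4 + 6 = 2) = 0 (attained at k = 0)
  C[0][1] = min over k of (A[0][0] + B[0][1] = -4 + 6 = 2, A[0][1] + B[1][1] = -4 + 7 = 3) = 2 (attained at k = 0)
  C[1][0] = min over k of (A[1][0] + B[0][0] = 2 + 4 = 6, A[1][1] + B[1][0] = 0 + 6 = 6) = 6 (attained at k = 0)
  C[1][1] = min over k of (A[1][0] + B[0][1] = 2 + 6 = 8, A[1][1] + B[1][1] = 0 + 7 = 7) = 7 (attained at k = 1)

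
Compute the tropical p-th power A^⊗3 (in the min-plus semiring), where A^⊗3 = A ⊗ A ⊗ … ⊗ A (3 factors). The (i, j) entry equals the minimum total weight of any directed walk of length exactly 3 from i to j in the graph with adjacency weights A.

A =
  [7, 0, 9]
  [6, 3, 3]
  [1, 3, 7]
A^⊗3 =
  [4, 6, 6]
  [7, 4, 9]
  [7, 4, 4]

Each entry (A^⊗3)_ij equals the minimum over all length-3 walks i = v_0 → v_1 → … → v_3 = j of Σ_t A[v_t][v_{t+1}]. For example, for (i, j) = (0, 2) we minimise over 9 possible intermediate vertex sequences; the minimum is 6, attained along the walk 0 → 1 → 1 → 2.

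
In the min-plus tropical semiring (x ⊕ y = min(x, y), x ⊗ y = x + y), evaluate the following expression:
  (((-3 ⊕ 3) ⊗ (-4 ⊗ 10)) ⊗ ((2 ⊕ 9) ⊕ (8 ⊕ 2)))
(((-3 ⊕ 3) ⊗ (-4 ⊗ 10)) ⊗ ((2 ⊕ 9) ⊕ (8 ⊕ 2))) = 5

Expand innermost to outermost. Recall ⊕ takes the minimum of its arguments and ⊗ takes their sum. Working out the expression (((-3 ⊕ 3) ⊗ (-4 ⊗ 10)) ⊗ ((2 ⊕ 9) ⊕ (8 ⊕ 2))) gives 5.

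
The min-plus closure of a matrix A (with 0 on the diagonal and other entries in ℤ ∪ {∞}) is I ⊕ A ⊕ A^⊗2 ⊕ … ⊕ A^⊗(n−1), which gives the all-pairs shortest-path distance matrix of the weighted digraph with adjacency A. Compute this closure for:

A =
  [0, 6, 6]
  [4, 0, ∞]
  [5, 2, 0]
Closure =
  [0, 6, 6]
  [4, 0, 10]
  [5, 2, 0]

This is the Floyd-Warshall all-pairs shortest-path computation. For each intermediate vertex k = 0, 1, …, 2, update dist[i][j] ← min(dist[i][j], dist[i][k] + dist[k][j]). The final matrix gives, for each (i, j), the minimum total weight of any directed path from i to j (possibly empty when i = j).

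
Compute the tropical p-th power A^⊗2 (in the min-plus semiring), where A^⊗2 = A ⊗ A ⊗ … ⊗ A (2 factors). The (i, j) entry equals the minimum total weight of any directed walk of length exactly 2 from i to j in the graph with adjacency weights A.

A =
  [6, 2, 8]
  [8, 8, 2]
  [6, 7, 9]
A^⊗2 =
  [10, 8, 4]
  [8, 9, 10]
  [12, 8, 9]

Each entry (A^⊗2)_ij equals the minimum over all length-2 walks i = v_0 → v_1 → … → v_2 = j of Σ_t A[v_t][v_{t+1}]. For example, for (i, j) = (0, 2) we minimise over 3 possible intermediate vertex sequences; the minimum is 4, attained along the walk 0 → 1 → 2.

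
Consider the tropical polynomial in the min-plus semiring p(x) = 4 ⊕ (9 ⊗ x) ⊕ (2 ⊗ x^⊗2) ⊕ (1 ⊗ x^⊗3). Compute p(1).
p(1) = 4

A tropical monomial a ⊗ x^⊗i evaluates to a + i · x. Evaluating each term at x = 1:
  Term 0 contributes 4 + 0 · 1 = 4
  Term 1 contributes 9 + 1 · 1 = 10
  Term 2 contributes 2 + 2 · 1 = 4
  Term 3 contributes 1 + 3 · 1 = 4
p(1) = ⊕ of these = min[4, 10, 4, 4] = 4.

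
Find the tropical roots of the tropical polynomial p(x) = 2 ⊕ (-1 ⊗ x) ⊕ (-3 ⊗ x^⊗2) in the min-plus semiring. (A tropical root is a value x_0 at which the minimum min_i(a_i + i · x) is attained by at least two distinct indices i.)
Roots: {2, 3}

Each tropical root is a break point of the lower envelope of the lines y = a_i + i · x (there are 3 lines, with slopes 0, 1, ..., 2). Only the lines that attain the minimum somewhere contribute to roots; other lines are dominated. Here the surviving (envelope) indices are i = 2, i = 1, i = 0.
Intersections between consecutive envelope lines give the roots: for adjacent envelope indices i < j the intersection is x = (a_i − a_j) / (j − i). Reading off the sorted break points: {2, 3}.
Verification: at each break x_0, at least two indices attain the minimum of min_i(a_i + i · x_0).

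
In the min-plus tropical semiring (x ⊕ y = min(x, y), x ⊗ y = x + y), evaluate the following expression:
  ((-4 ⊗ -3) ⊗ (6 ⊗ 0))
((-4 ⊗ -3) ⊗ (6 ⊗ 0)) = -1

Expand innermost to outermost. Recall ⊕ takes the minimum of its arguments and ⊗ takes their sum. Working out the expression ((-4 ⊗ -3) ⊗ (6 ⊗ 0)) gives -1.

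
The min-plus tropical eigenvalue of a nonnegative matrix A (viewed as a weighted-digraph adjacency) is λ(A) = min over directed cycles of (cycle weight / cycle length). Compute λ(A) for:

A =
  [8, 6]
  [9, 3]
λ(A) = 3

Enumerate directed cycles and compute their means (weight / length). Sample:
  cycle 0 → 0: weight = 8, length = 1, mean = 8/1 ≈ 8.000
  cycle 1 → 1: weight = 3, length = 1, mean = 3/1 ≈ 3.000
  cycle 0 → 1 → 0: weight = 15, length = 2, mean = 15/2 ≈ 7.500
  cycle 1 → 0 → 1: weight = 15, length = 2, mean = 15/2 ≈ 7.500
Minimum mean = 3.000, attained e.g. along the cycle 1 → 1 with weight 3 and length 1. So λ(A) = 3/1 = 3.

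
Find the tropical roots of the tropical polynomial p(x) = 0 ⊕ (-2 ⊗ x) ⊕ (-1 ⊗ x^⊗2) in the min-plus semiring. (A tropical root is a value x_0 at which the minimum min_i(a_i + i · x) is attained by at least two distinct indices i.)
Roots: {-1, 2}

Each tropical root is a break point of the lower envelope of the lines y = a_i + i · x (there are 3 lines, with slopes 0, 1, ..., 2). Only the lines that attain the minimum somewhere contribute to roots; other lines are dominated. Here the surviving (envelope) indices are i = 2, i = 1, i = 0.
Intersections between consecutive envelope lines give the roots: for adjacent envelope indices i < j the intersection is x = (a_i − a_j) / (j − i). Reading off the sorted break points: {-1, 2}.
Verification: at each break x_0, at least two indices attain the minimum of min_i(a_i + i · x_0).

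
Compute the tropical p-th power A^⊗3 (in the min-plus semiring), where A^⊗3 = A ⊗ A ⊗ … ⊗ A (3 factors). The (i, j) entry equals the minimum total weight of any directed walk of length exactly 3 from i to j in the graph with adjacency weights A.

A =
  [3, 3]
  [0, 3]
A^⊗3 =
  [6, 6]
  [3, 6]

Each entry (A^⊗3)_ij equals the minimum over all length-3 walks i = v_0 → v_1 → … → v_3 = j of Σ_t A[v_t][v_{t+1}]. For example, for (i, j) = (0, 1) we minimise over 4 possible intermediate vertex sequences; the minimum is 6, attained along the walk 0 → 1 → 0 → 1.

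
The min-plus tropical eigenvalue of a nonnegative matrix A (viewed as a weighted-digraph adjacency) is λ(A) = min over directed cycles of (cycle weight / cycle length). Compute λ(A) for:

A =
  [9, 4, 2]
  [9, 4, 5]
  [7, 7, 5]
λ(A) = 4

Enumerate directed cycles and compute their means (weight / length). Sample:
  cycle 0 → 0: weight = 9, length = 1, mean = 9/1 ≈ 9.000
  cycle 1 → 1: weight = 4, length = 1, mean = 4/1 ≈ 4.000
  cycle 2 → 2: weight = 5, length = 1, mean = 5/1 ≈ 5.000
  cycle 0 → 1 → 0: weight = 13, length = 2, mean = 13/2 ≈ 6.500
  cycle 0 → 2 → 0: weight = 9, length = 2, mean = 9/2 ≈ 4.500
  cycle 1 → 0 → 1: weight = 13, length = 2, mean = 13/2 ≈ 6.500
Minimum mean = 4.000, attained e.g. along the cycle 1 → 1 with weight 4 and length 1. So λ(A) = 4/1 = 4.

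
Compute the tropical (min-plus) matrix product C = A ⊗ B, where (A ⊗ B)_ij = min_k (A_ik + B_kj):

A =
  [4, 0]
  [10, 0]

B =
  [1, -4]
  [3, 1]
A ⊗ B =
  [3, 0]
  [3, 1]

Apply the min-plus product entry-by-entry:
  C[0][0] = min over k of (A[0][0] + B[0][0] = 4 + 1 = 5, A[0][1] + B[1][0] = 0 + 3 = 3) = 3 (attained at k = 1)
  C[0][1] = min over k of (A[0][0] + B[0][1] = 4 + -4 = 0, A[0][1] + B[1][1] = 0 + 1 = 1) = 0 (attained at k = 0)
  C[1][0] = min over k of (A[1][0] + B[0][0] = 10 + 1 = 11, A[1][1] + B[1][0] = 0 + 3 = 3) = 3 (attained at k = 1)
  C[1][1] = min over k of (A[1][0] + B[0][1] = 10 + -4 = 6, A[1][1] + B[1][1] = 0 + 1 = 1) = 1 (attained at k = 1)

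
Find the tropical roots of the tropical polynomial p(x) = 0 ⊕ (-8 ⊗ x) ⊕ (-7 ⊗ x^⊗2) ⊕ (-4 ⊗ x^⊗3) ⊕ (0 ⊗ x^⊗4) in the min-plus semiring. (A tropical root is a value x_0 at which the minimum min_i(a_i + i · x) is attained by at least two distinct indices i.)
Roots: {-4, -3, -1, 8}

Each tropical root is a break point of the lower envelope of the lines y = a_i + i · x (there are 5 lines, with slopes 0, 1, ..., 4). Only the lines that attain the minimum somewhere contribute to roots; other lines are dominated. Here the surviving (envelope) indices are i = 4, i = 3, i = 2, i = 1, i = 0.
Intersections between consecutive envelope lines give the roots: for adjacent envelope indices i < j the intersection is x = (a_i − a_j) / (j − i). Reading off the sorted break points: {-4, -3, -1, 8}.
Verification: at each break x_0, at least two indices attain the minimum of min_i(a_i + i · x_0).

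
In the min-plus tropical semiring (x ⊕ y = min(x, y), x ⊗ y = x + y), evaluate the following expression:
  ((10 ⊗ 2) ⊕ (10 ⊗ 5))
((10 ⊗ 2) ⊕ (10 ⊗ 5)) = 12

Expand innermost to outermost. Recall ⊕ takes the minimum of its arguments and ⊗ takes their sum. Working out the expression ((10 ⊗ 2) ⊕ (10 ⊗ 5)) gives 12.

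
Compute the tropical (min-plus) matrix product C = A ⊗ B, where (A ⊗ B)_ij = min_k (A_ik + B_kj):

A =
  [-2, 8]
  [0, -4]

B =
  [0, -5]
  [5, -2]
A ⊗ B =
  [-2, -7]
  [0, -6]

Apply the min-plus product entry-by-entry:
  C[0][0] = min over k of (A[0][0] + B[0][0] = -2 + 0 = -2, A[0][1] + B[1][0] = 8 + 5 = 13) = -2 (attained at k = 0)
  C[0][1] = min over k of (A[0][0] + B[0][1] = -2 + -5 = -7, A[0][1] + B[1][1] = 8 + -2 = 6) = -7 (attained at k = 0)
  C[1][0] = min over k of (A[1][0] + B[0][0] = 0 + 0 = 0, A[1][1] + B[1][0] = -4 + 5 = 1) = 0 (attained at k = 0)
  C[1][1] = min over k of (A[1][0] + B[0][1] = 0 + -5 = -5, A[1][1] + B[1][1] = -4 + -2 = -6) = -6 (attained at k = 1)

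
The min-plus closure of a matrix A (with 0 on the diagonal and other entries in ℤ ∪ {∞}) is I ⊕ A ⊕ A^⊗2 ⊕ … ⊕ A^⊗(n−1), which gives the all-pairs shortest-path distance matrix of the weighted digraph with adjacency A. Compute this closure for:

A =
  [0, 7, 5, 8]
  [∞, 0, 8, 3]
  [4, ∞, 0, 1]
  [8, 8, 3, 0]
Closure =
  [0, 7, 5, 6]
  [10, 0, 6, 3]
  [4, 9, 0, 1]
  [7, 8, 3, 0]

This is the Floyd-Warshall all-pairs shortest-path computation. For each intermediate vertex k = 0, 1, …, 3, update dist[i][j] ← min(dist[i][j], dist[i][k] + dist[k][j]). The final matrix gives, for each (i, j), the minimum total weight of any directed path from i to j (possibly empty when i = j).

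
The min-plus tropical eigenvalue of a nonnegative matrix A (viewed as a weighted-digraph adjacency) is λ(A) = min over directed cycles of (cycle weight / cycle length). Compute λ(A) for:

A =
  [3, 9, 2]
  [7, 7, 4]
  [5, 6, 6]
λ(A) = 3

Enumerate directed cycles and compute their means (weight / length). Sample:
  cycle 0 → 0: weight = 3, length = 1, mean = 3/1 ≈ 3.000
  cycle 1 → 1: weight = 7, length = 1, mean = 7/1 ≈ 7.000
  cycle 2 → 2: weight = 6, length = 1, mean = 6/1 ≈ 6.000
  cycle 0 → 1 → 0: weight = 16, length = 2, mean = 16/2 ≈ 8.000
  cycle 0 → 2 → 0: weight = 7, length = 2, mean = 7/2 ≈ 3.500
  cycle 1 → 0 → 1: weight = 16, length = 2, mean = 16/2 ≈ 8.000
Minimum mean = 3.000, attained e.g. along the cycle 0 → 0 with weight 3 and length 1. So λ(A) = 3/1 = 3.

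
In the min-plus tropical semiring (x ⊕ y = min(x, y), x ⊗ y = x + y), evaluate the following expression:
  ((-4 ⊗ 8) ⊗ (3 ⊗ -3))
((-4 ⊗ 8) ⊗ (3 ⊗ -3)) = 4

Expand innermost to outermost. Recall ⊕ takes the minimum of its arguments and ⊗ takes their sum. Working out the expression ((-4 ⊗ 8) ⊗ (3 ⊗ -3)) gives 4.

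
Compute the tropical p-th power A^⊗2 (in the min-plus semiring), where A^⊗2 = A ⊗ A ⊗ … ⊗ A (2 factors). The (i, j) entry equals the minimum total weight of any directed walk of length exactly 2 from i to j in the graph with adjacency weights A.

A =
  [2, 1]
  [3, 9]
A^⊗2 =
  [4, 3]
  [5, 4]

Each entry (A^⊗2)_ij equals the minimum over all length-2 walks i = v_0 → v_1 → … → v_2 = j of Σ_t A[v_t][v_{t+1}]. For example, for (i, j) = (0, 1) we minimise over 2 possible intermediate vertex sequences; the minimum is 3, attained along the walk 0 → 0 → 1.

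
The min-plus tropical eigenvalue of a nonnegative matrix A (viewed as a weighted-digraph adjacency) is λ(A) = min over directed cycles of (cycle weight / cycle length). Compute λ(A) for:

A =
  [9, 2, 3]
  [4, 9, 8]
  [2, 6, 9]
λ(A) = 5/2

Enumerate directed cycles and compute their means (weight / length). Sample:
  cycle 0 → 0: weight = 9, length = 1, mean = 9/1 ≈ 9.000
  cycle 1 → 1: weight = 9, length = 1, mean = 9/1 ≈ 9.000
  cycle 2 → 2: weight = 9, length = 1, mean = 9/1 ≈ 9.000
  cycle 0 → 1 → 0: weight = 6, length = 2, mean = 6/2 ≈ 3.000
  cycle 0 → 2 → 0: weight = 5, length = 2, mean = 5/2 ≈ 2.500
  cycle 1 → 0 → 1: weight = 6, length = 2, mean = 6/2 ≈ 3.000
Minimum mean = 2.500, attained e.g. along the cycle 0 → 2 → 0 with weight 5 and length 2. So λ(A) = 5/2 = 5/2.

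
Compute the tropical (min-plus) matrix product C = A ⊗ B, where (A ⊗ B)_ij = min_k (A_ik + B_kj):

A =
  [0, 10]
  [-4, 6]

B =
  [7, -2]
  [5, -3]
A ⊗ B =
  [7, -2]
  [3, -6]

Apply the min-plus product entry-by-entry:
  C[0][0] = min over k of (A[0][0] + B[0][0] = 0 + 7 = 7, A[0][1] + B[1][0] = 10 + 5 = 15) = 7 (attained at k = 0)
  C[0][1] = min over k of (A[0][0] + B[0][1] = 0 + -2 = -2, A[0][1] + B[1][1] = 10 + -3 = 7) = -2 (attained at k = 0)
  C[1][0] = min over k of (A[1][0] + B[0][0] = -4 + 7 = 3, A[1][1] + B[1][0] = 6 + 5 = 11) = 3 (attained at k = 0)
  C[1][1] = min over k of (A[1][0] + B[0][1] = -4 + -2 = -6, A[1][1] + B[1][1] = 6 + -3 = 3) = -6 (attained at k = 0)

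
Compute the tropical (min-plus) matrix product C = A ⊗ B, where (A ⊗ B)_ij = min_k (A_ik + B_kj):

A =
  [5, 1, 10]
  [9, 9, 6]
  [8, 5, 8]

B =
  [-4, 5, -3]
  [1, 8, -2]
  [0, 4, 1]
A ⊗ B =
  [1, 9, -1]
  [5, 10, 6]
  [4, 12, 3]

Apply the min-plus product entry-by-entry:
  C[0][0] = min over k of (A[0][0] + B[0][0] = 5 + -4 = 1, A[0][1] + B[1][0] = 1 + 1 = 2, A[0][2] + B[2][0] = 10 + 0 = 10) = 1 (attained at k = 0)
  C[0][1] = min over k of (A[0][0] + B[0][1] = 5 + 5 = 10, A[0][1] + B[1][1] = 1 + 8 = 9, A[0][2] + B[2][1] = 10 + 4 = 14) = 9 (attained at k = 1)
  C[0][2] = min over k of (A[0][0] + B[0][2] = 5 + -3 = 2, A[0][1] + B[1][2] = 1 + -2 = -1, A[0][2] + B[2][2] = 10 + 1 = 11) = -1 (attained at k = 1)
  C[1][0] = min over k of (A[1][0] + B[0][0] = 9 + -4 = 5, A[1][1] + B[1][0] = 9 + 1 = 10, A[1][2] + B[2][0] = 6 + 0 = 6) = 5 (attained at k = 0)
  C[1][1] = min over k of (A[1][0] + B[0][1] = 9 + 5 = 14, A[1][1] + B[1][1] = 9 + 8 = 17, A[1][2] + B[2][1] = 6 + 4 = 10) = 10 (attained at k = 2)
  C[1][2] = min over k of (A[1][0] + B[0][2] = 9 + -3 = 6, A[1][1] + B[1][2] = 9 + -2 = 7, A[1][2] + B[2][2] = 6 + 1 = 7) = 6 (attained at k = 0)
  C[2][0] = min over k of (A[2][0] + B[0][0] = 8 + -4 = 4, A[2][1] + B[1][0] = 5 + 1 = 6, A[2][2] + B[2][0] = 8 + 0 = 8) = 4 (attained at k = 0)
  C[2][1] = min over k of (A[2][0] + B[0][1] = 8 + 5 = 13, A[2][1] + B[1][1] = 5 + 8 = 13, A[2][2] + B[2][1] = 8 + 4 = 12) = 12 (attained at k = 2)
  C[2][2] = min over k of (A[2][0] + B[0][2] = 8 + -3 = 5, A[2][1] + B[1][2] = 5 + -2 = 3, A[2][2] + B[2][2] = 8 + 1 = 9) = 3 (attained at k = 1)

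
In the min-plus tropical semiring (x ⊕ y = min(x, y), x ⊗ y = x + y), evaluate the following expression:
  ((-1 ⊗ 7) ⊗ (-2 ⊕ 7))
((-1 ⊗ 7) ⊗ (-2 ⊕ 7)) = 4

Expand innermost to outermost. Recall ⊕ takes the minimum of its arguments and ⊗ takes their sum. Working out the expression ((-1 ⊗ 7) ⊗ (-2 ⊕ 7)) gives 4.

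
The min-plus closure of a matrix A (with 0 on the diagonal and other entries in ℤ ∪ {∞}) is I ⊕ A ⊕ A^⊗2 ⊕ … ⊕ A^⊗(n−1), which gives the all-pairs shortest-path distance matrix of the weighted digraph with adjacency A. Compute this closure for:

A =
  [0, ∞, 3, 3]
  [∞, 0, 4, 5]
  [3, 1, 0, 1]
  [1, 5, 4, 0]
Closure =
  [0, 4, 3, 3]
  [6, 0, 4, 5]
  [2, 1, 0, 1]
  [1, 5, 4, 0]

This is the Floyd-Warshall all-pairs shortest-path computation. For each intermediate vertex k = 0, 1, …, 3, update dist[i][j] ← min(dist[i][j], dist[i][k] + dist[k][j]). The final matrix gives, for each (i, j), the minimum total weight of any directed path from i to j (possibly empty when i = j).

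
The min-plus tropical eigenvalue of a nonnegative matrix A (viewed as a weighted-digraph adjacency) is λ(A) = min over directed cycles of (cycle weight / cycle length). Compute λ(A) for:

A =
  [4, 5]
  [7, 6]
λ(A) = 4

Enumerate directed cycles and compute their means (weight / length). Sample:
  cycle 0 → 0: weight = 4, length = 1, mean = 4/1 ≈ 4.000
  cycle 1 → 1: weight = 6, length = 1, mean = 6/1 ≈ 6.000
  cycle 0 → 1 → 0: weight = 12, length = 2, mean = 12/2 ≈ 6.000
  cycle 1 → 0 → 1: weight = 12, length = 2, mean = 12/2 ≈ 6.000
Minimum mean = 4.000, attained e.g. along the cycle 0 → 0 with weight 4 and length 1. So λ(A) = 4/1 = 4.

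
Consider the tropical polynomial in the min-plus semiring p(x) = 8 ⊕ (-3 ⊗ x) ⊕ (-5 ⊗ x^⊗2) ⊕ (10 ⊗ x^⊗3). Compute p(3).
p(3) = 0

A tropical monomial a ⊗ x^⊗i evaluates to a + i · x. Evaluating each term at x = 3:
  Term 0 contributes 8 + 0 · 3 = 8
  Term 1 contributes -3 + 1 · 3 = 0
  Term 2 contributes -5 + 2 · 3 = 1
  Term 3 contributes 10 + 3 · 3 = 19
p(3) = ⊕ of these = min[8, 0, 1, 19] = 0.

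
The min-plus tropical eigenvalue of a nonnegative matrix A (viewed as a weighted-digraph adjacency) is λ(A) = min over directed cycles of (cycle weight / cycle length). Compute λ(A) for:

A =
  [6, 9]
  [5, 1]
λ(A) = 1

Enumerate directed cycles and compute their means (weight / length). Sample:
  cycle 0 → 0: weight = 6, length = 1, mean = 6/1 ≈ 6.000
  cycle 1 → 1: weight = 1, length = 1, mean = 1/1 ≈ 1.000
  cycle 0 → 1 → 0: weight = 14, length = 2, mean = 14/2 ≈ 7.000
  cycle 1 → 0 → 1: weight = 14, length = 2, mean = 14/2 ≈ 7.000
Minimum mean = 1.000, attained e.g. along the cycle 1 → 1 with weight 1 and length 1. So λ(A) = 1/1 = 1.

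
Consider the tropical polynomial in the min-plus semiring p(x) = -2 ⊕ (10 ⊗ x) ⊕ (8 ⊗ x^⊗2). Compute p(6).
p(6) = -2

A tropical monomial a ⊗ x^⊗i evaluates to a + i · x. Evaluating each term at x = 6:
  Term 0 contributes -2 + 0 · 6 = -2
  Term 1 contributes 10 + 1 · 6 = 16
  Term 2 contributes 8 + 2 · 6 = 20
p(6) = ⊕ of these = min[-2, 16, 20] = -2.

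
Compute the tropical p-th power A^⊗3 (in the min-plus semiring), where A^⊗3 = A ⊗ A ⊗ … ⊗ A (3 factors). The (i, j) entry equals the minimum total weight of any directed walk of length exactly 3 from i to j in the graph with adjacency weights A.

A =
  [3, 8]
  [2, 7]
A^⊗3 =
  [9, 14]
  [8, 13]

Each entry (A^⊗3)_ij equals the minimum over all length-3 walks i = v_0 → v_1 → … → v_3 = j of Σ_t A[v_t][v_{t+1}]. For example, for (i, j) = (0, 1) we minimise over 4 possible intermediate vertex sequences; the minimum is 14, attained along the walk 0 → 0 → 0 → 1.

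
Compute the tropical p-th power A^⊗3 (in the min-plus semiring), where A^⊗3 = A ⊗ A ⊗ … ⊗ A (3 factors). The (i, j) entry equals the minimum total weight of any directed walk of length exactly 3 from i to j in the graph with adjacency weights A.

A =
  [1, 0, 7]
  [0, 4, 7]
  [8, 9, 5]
A^⊗3 =
  [1, 0, 7]
  [0, 1, 7]
  [8, 9, 15]

Each entry (A^⊗3)_ij equals the minimum over all length-3 walks i = v_0 → v_1 → … → v_3 = j of Σ_t A[v_t][v_{t+1}]. For example, for (i, j) = (0, 2) we minimise over 9 possible intermediate vertex sequences; the minimum is 7, attained along the walk 0 → 1 → 0 → 2.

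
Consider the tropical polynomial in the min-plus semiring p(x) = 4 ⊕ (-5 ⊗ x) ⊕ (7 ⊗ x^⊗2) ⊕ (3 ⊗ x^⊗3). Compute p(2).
p(2) = -3

A tropical monomial a ⊗ x^⊗i evaluates to a + i · x. Evaluating each term at x = 2:
  Term 0 contributes 4 + 0 · 2 = 4
  Term 1 contributes -5 + 1 · 2 = -3
  Term 2 contributes 7 + 2 · 2 = 11
  Term 3 contributes 3 + 3 · 2 = 9
p(2) = ⊕ of these = min[4, -3, 11, 9] = -3.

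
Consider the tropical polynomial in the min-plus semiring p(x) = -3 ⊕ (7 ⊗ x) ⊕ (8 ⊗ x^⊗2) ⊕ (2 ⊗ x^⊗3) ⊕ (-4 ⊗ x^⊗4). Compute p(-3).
p(-3) = -16

A tropical monomial a ⊗ x^⊗i evaluates to a + i · x. Evaluating each term at x = -3:
  Term 0 contributes -3 + 0 · -3 = -3
  Term 1 contributes 7 + 1 · -3 = 4
  Term 2 contributes 8 + 2 · -3 = 2
  Term 3 contributes 2 + 3 · -3 = -7
  Term 4 contributes -4 + 4 · -3 = -16
p(-3) = ⊕ of these = min[-3, 4, 2, -7, -16] = -16.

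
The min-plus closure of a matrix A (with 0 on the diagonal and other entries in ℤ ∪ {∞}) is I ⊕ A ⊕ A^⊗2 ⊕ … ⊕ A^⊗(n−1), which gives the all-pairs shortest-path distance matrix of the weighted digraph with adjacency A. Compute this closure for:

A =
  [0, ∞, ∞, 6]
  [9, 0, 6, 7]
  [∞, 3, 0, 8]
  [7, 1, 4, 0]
Closure =
  [0, 7, 10, 6]
  [9, 0, 6, 7]
  [12, 3, 0, 8]
  [7, 1, 4, 0]

This is the Floyd-Warshall all-pairs shortest-path computation. For each intermediate vertex k = 0, 1, …, 3, update dist[i][j] ← min(dist[i][j], dist[i][k] + dist[k][j]). The final matrix gives, for each (i, j), the minimum total weight of any directed path from i to j (possibly empty when i = j).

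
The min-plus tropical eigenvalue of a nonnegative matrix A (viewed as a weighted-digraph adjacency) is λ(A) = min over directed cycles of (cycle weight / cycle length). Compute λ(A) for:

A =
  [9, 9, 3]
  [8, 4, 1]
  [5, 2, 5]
λ(A) = 3/2

Enumerate directed cycles and compute their means (weight / length). Sample:
  cycle 0 → 0: weight = 9, length = 1, mean = 9/1 ≈ 9.000
  cycle 1 → 1: weight = 4, length = 1, mean = 4/1 ≈ 4.000
  cycle 2 → 2: weight = 5, length = 1, mean = 5/1 ≈ 5.000
  cycle 0 → 1 → 0: weight = 17, length = 2, mean = 17/2 ≈ 8.500
  cycle 0 → 2 → 0: weight = 8, length = 2, mean = 8/2 ≈ 4.000
  cycle 1 → 0 → 1: weight = 17, length = 2, mean = 17/2 ≈ 8.500
Minimum mean = 1.500, attained e.g. along the cycle 1 → 2 → 1 with weight 3 and length 2. So λ(A) = 3/2 = 3/2.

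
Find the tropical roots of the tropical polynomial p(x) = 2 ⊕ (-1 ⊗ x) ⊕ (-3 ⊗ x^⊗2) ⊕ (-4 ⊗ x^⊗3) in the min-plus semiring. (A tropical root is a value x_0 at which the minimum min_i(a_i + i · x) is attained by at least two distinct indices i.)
Roots: {1, 2, 3}

Each tropical root is a break point of the lower envelope of the lines y = a_i + i · x (there are 4 lines, with slopes 0, 1, ..., 3). Only the lines that attain the minimum somewhere contribute to roots; other lines are dominated. Here the surviving (envelope) indices are i = 3, i = 2, i = 1, i = 0.
Intersections between consecutive envelope lines give the roots: for adjacent envelope indices i < j the intersection is x = (a_i − a_j) / (j − i). Reading off the sorted break points: {1, 2, 3}.
Verification: at each break x_0, at least two indices attain the minimum of min_i(a_i + i · x_0).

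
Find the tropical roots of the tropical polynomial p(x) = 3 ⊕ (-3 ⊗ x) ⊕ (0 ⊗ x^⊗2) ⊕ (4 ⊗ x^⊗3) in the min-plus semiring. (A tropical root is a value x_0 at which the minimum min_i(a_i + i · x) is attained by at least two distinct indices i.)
Roots: {-4, -3, 6}

Each tropical root is a break point of the lower envelope of the lines y = a_i + i · x (there are 4 lines, with slopes 0, 1, ..., 3). Only the lines that attain the minimum somewhere contribute to roots; other lines are dominated. Here the surviving (envelope) indices are i = 3, i = 2, i = 1, i = 0.
Intersections between consecutive envelope lines give the roots: for adjacent envelope indices i < j the intersection is x = (a_i − a_j) / (j − i). Reading off the sorted break points: {-4, -3, 6}.
Verification: at each break x_0, at least two indices attain the minimum of min_i(a_i + i · x_0).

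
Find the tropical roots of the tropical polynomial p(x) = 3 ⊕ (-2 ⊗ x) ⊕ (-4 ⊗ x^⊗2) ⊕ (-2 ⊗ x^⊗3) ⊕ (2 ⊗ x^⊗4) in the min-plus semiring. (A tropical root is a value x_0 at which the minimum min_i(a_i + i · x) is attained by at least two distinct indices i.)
Roots: {-4, -2, 2, 5}

Each tropical root is a break point of the lower envelope of the lines y = a_i + i · x (there are 5 lines, with slopes 0, 1, ..., 4). Only the lines that attain the minimum somewhere contribute to roots; other lines are dominated. Here the surviving (envelope) indices are i = 4, i = 3, i = 2, i = 1, i = 0.
Intersections between consecutive envelope lines give the roots: for adjacent envelope indices i < j the intersection is x = (a_i − a_j) / (j − i). Reading off the sorted break points: {-4, -2, 2, 5}.
Verification: at each break x_0, at least two indices attain the minimum of min_i(a_i + i · x_0).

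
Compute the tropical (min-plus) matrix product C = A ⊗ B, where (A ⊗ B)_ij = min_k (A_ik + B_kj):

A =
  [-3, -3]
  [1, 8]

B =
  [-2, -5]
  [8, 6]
A ⊗ B =
  [-5, -8]
  [-1, -4]

Apply the min-plus product entry-by-entry:
  C[0][0] = min over k of (A[0][0] + B[0][0] = -3 + -2 = -5, A[0][1] + B[1][0] = -3 + 8 = 5) = -5 (attained at k = 0)
  C[0][1] = min over k of (A[0][0] + B[0][1] = -3 + -5 = -8, A[0][1] + B[1][1] = -3 + 6 = 3) = -8 (attained at k = 0)
  C[1][0] = min over k of (A[1][0] + B[0][0] = 1 + -2 = -1, A[1][1] + B[1][0] = 8 + 8 = 16) = -1 (attained at k = 0)
  C[1][1] = min over k of (A[1][0] + B[0][1] = 1 + -5 = -4, A[1][1] + B[1][1] = 8 + 6 = 14) = -4 (attained at k = 0)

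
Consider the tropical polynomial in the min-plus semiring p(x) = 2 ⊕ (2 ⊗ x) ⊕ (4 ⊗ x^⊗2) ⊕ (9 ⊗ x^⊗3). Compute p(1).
p(1) = 2

A tropical monomial a ⊗ x^⊗i evaluates to a + i · x. Evaluating each term at x = 1:
  Term 0 contributes 2 + 0 · 1 = 2
  Term 1 contributes 2 + 1 · 1 = 3
  Term 2 contributes 4 + 2 · 1 = 6
  Term 3 contributes 9 + 3 · 1 = 12
p(1) = ⊕ of these = min[2, 3, 6, 12] = 2.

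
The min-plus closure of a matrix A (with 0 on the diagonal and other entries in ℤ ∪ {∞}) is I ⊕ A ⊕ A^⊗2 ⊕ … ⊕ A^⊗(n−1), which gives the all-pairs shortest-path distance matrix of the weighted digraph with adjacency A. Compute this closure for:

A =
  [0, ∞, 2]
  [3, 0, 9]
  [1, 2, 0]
Closure =
  [0, 4, 2]
  [3, 0, 5]
  [1, 2, 0]

This is the Floyd-Warshall all-pairs shortest-path computation. For each intermediate vertex k = 0, 1, …, 2, update dist[i][j] ← min(dist[i][j], dist[i][k] + dist[k][j]). The final matrix gives, for each (i, j), the minimum total weight of any directed path from i to j (possibly empty when i = j).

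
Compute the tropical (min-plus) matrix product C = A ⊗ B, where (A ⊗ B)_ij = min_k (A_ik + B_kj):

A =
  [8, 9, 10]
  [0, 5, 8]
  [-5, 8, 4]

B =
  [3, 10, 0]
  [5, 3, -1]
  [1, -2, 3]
A ⊗ B =
  [11, 8, 8]
  [3, 6, 0]
  [-2, 2, -5]

Apply the min-plus product entry-by-entry:
  C[0][0] = min over k of (A[0][0] + B[0][0] = 8 + 3 = 11, A[0][1] + B[1][0] = 9 + 5 = 14, A[0][2] + B[2][0] = 10 + 1 = 11) = 11 (attained at k = 0)
  C[0][1] = min over k of (A[0][0] + B[0][1] = 8 + 10 = 18, A[0][1] + B[1][1] = 9 + 3 = 12, A[0][2] + B[2][1] = 10 + -2 = 8) = 8 (attained at k = 2)
  C[0][2] = min over k of (A[0][0] + B[0][2] = 8 + 0 = 8, A[0][1] + B[1][2] = 9 + -1 = 8, A[0][2] + B[2][2] = 10 + 3 = 13) = 8 (attained at k = 0)
  C[1][0] = min over k of (A[1][0] + B[0][0] = 0 + 3 = 3, A[1][1] + B[1][0] = 5 + 5 = 10, A[1][2] + B[2][0] = 8 + 1 = 9) = 3 (attained at k = 0)
  C[1][1] = min over k of (A[1][0] + B[0][1] = 0 + 10 = 10, A[1][1] + B[1][1] = 5 + 3 = 8, A[1][2] + B[2][1] = 8 + -2 = 6) = 6 (attained at k = 2)
  C[1][2] = min over k of (A[1][0] + B[0][2] = 0 + 0 = 0, A[1][1] + B[1][2] = 5 + -1 = 4, A[1][2] + B[2][2] = 8 + 3 = 11) = 0 (attained at k = 0)
  C[2][0] = min over k of (A[2][0] + B[0][0] = -5 + 3 = -2, A[2][1] + B[1][0] = 8 + 5 = 13, A[2][2] + B[2][0] = 4 + 1 = 5) = -2 (attained at k = 0)
  C[2][1] = min over k of (A[2][0] + B[0][1] = -5 + 10 = 5, A[2][1] + B[1][1] = 8 + 3 = 11, A[2][2] + B[2][1] = 4 + -2 = 2) = 2 (attained at k = 2)
  C[2][2] = min over k of (A[2][0] + B[0][2] = -5 + 0 = -5, A[2][1] + B[1][2] = 8 + -1 = 7, A[2][2] + B[2][2] = 4 + 3 = 7) = -5 (attained at k = 0)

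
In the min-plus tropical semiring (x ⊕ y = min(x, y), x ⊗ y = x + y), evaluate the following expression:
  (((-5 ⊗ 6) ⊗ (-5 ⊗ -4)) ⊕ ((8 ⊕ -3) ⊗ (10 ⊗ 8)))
(((-5 ⊗ 6) ⊗ (-5 ⊗ -4)) ⊕ ((8 ⊕ -3) ⊗ (10 ⊗ 8))) = -8

Expand innermost to outermost. Recall ⊕ takes the minimum of its arguments and ⊗ takes their sum. Working out the expression (((-5 ⊗ 6) ⊗ (-5 ⊗ -4)) ⊕ ((8 ⊕ -3) ⊗ (10 ⊗ 8))) gives -8.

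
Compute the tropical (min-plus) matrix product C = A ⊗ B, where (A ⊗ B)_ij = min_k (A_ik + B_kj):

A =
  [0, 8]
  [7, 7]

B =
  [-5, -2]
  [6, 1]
A ⊗ B =
  [-5, -2]
  [2, 5]

Apply the min-plus product entry-by-entry:
  C[0][0] = min over k of (A[0][0] + B[0][0] = 0 + -5 = -5, A[0][1] + B[1][0] = 8 + 6 = 14) = -5 (attained at k = 0)
  C[0][1] = min over k of (A[0][0] + B[0][1] = 0 + -2 = -2, A[0][1] + B[1][1] = 8 + 1 = 9) = -2 (attained at k = 0)
  C[1][0] = min over k of (A[1][0] + B[0][0] = 7 + -5 = 2, A[1][1] + B[1][0] = 7 + 6 = 13) = 2 (attained at k = 0)
  C[1][1] = min over k of (A[1][0] + B[0][1] = 7 + -2 = 5, A[1][1] + B[1][1] = 7 + 1 = 8) = 5 (attained at k = 0)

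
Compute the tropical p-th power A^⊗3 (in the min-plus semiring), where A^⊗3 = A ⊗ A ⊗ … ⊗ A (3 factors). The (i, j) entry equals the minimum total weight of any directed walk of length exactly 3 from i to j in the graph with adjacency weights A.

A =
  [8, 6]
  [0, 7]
A^⊗3 =
  [13, 12]
  [6, 13]

Each entry (A^⊗3)_ij equals the minimum over all length-3 walks i = v_0 → v_1 → … → v_3 = j of Σ_t A[v_t][v_{t+1}]. For example, for (i, j) = (0, 1) we minimise over 4 possible intermediate vertex sequences; the minimum is 12, attained along the walk 0 → 1 → 0 → 1.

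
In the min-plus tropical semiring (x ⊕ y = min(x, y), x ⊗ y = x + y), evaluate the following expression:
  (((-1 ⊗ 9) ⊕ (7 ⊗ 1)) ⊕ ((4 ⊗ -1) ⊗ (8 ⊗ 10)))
(((-1 ⊗ 9) ⊕ (7 ⊗ 1)) ⊕ ((4 ⊗ -1) ⊗ (8 ⊗ 10))) = 8

Expand innermost to outermost. Recall ⊕ takes the minimum of its arguments and ⊗ takes their sum. Working out the expression (((-1 ⊗ 9) ⊕ (7 ⊗ 1)) ⊕ ((4 ⊗ -1) ⊗ (8 ⊗ 10))) gives 8.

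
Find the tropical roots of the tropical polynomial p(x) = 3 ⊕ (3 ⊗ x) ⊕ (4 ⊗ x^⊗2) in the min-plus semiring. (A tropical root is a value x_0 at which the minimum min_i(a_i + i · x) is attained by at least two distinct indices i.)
Roots: {-1, 0}

Each tropical root is a break point of the lower envelope of the lines y = a_i + i · x (there are 3 lines, with slopes 0, 1, ..., 2). Only the lines that attain the minimum somewhere contribute to roots; other lines are dominated. Here the surviving (envelope) indices are i = 2, i = 1, i = 0.
Intersections between consecutive envelope lines give the roots: for adjacent envelope indices i < j the intersection is x = (a_i − a_j) / (j − i). Reading off the sorted break points: {-1, 0}.
Verification: at each break x_0, at least two indices attain the minimum of min_i(a_i + i · x_0).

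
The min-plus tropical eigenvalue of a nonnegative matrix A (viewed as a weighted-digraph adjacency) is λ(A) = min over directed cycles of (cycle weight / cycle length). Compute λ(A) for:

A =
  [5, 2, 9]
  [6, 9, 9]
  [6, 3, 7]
λ(A) = 4

Enumerate directed cycles and compute their means (weight / length). Sample:
  cycle 0 → 0: weight = 5, length = 1, mean = 5/1 ≈ 5.000
  cycle 1 → 1: weight = 9, length = 1, mean = 9/1 ≈ 9.000
  cycle 2 → 2: weight = 7, length = 1, mean = 7/1 ≈ 7.000
  cycle 0 → 1 → 0: weight = 8, length = 2, mean = 8/2 ≈ 4.000
  cycle 0 → 2 → 0: weight = 15, length = 2, mean = 15/2 ≈ 7.500
  cycle 1 → 0 → 1: weight = 8, length = 2, mean = 8/2 ≈ 4.000
Minimum mean = 4.000, attained e.g. along the cycle 0 → 1 → 0 with weight 8 and length 2. So λ(A) = 8/2 = 4.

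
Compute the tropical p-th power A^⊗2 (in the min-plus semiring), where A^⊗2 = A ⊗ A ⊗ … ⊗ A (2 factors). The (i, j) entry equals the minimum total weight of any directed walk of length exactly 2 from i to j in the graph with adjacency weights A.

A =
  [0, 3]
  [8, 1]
A^⊗2 =
  [0, 3]
  [8, 2]

Each entry (A^⊗2)_ij equals the minimum over all length-2 walks i = v_0 → v_1 → … → v_2 = j of Σ_t A[v_t][v_{t+1}]. For example, for (i, j) = (0, 1) we minimise over 2 possible intermediate vertex sequences; the minimum is 3, attained along the walk 0 → 0 → 1.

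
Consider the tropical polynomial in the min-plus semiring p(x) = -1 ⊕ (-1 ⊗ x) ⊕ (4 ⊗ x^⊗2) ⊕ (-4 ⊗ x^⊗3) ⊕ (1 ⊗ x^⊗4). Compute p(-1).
p(-1) = -7

A tropical monomial a ⊗ x^⊗i evaluates to a + i · x. Evaluating each term at x = -1:
  Term 0 contributes -1 + 0 · -1 = -1
  Term 1 contributes -1 + 1 · -1 = -2
  Term 2 contributes 4 + 2 · -1 = 2
  Term 3 contributes -4 + 3 · -1 = -7
  Term 4 contributes 1 + 4 · -1 = -3
p(-1) = ⊕ of these = min[-1, -2, 2, -7, -3] = -7.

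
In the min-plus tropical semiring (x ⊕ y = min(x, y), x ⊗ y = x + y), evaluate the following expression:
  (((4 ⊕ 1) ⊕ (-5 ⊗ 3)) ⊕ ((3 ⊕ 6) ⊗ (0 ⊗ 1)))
(((4 ⊕ 1) ⊕ (-5 ⊗ 3)) ⊕ ((3 ⊕ 6) ⊗ (0 ⊗ 1))) = -2

Expand innermost to outermost. Recall ⊕ takes the minimum of its arguments and ⊗ takes their sum. Working out the expression (((4 ⊕ 1) ⊕ (-5 ⊗ 3)) ⊕ ((3 ⊕ 6) ⊗ (0 ⊗ 1))) gives -2.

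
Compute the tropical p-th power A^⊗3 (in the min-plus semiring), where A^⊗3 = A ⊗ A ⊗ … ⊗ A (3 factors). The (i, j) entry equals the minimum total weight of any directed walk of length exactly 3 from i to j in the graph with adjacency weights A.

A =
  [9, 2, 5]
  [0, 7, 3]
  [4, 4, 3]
A^⊗3 =
  [9, 4, 7]
  [2, 9, 5]
  [6, 6, 9]

Each entry (A^⊗3)_ij equals the minimum over all length-3 walks i = v_0 → v_1 → … → v_3 = j of Σ_t A[v_t][v_{t+1}]. For example, for (i, j) = (0, 2) we minimise over 9 possible intermediate vertex sequences; the minimum is 7, attained along the walk 0 → 1 → 0 → 2.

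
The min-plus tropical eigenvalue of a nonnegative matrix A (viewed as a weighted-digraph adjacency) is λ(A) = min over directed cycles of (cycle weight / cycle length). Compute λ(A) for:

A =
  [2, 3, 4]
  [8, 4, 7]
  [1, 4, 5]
λ(A) = 2

Enumerate directed cycles and compute their means (weight / length). Sample:
  cycle 0 → 0: weight = 2, length = 1, mean = 2/1 ≈ 2.000
  cycle 1 → 1: weight = 4, length = 1, mean = 4/1 ≈ 4.000
  cycle 2 → 2: weight = 5, length = 1, mean = 5/1 ≈ 5.000
  cycle 0 → 1 → 0: weight = 11, length = 2, mean = 11/2 ≈ 5.500
  cycle 0 → 2 → 0: weight = 5, length = 2, mean = 5/2 ≈ 2.500
  cycle 1 → 0 → 1: weight = 11, length = 2, mean = 11/2 ≈ 5.500
Minimum mean = 2.000, attained e.g. along the cycle 0 → 0 with weight 2 and length 1. So λ(A) = 2/1 = 2.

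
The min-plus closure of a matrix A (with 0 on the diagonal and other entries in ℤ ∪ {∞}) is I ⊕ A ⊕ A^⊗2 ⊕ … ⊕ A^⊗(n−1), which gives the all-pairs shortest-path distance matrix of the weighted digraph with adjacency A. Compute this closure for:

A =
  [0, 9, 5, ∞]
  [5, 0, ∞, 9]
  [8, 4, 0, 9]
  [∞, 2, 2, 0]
Closure =
  [0, 9, 5, 14]
  [5, 0, 10, 9]
  [8, 4, 0, 9]
  [7, 2, 2, 0]

This is the Floyd-Warshall all-pairs shortest-path computation. For each intermediate vertex k = 0, 1, …, 3, update dist[i][j] ← min(dist[i][j], dist[i][k] + dist[k][j]). The final matrix gives, for each (i, j), the minimum total weight of any directed path from i to j (possibly empty when i = j).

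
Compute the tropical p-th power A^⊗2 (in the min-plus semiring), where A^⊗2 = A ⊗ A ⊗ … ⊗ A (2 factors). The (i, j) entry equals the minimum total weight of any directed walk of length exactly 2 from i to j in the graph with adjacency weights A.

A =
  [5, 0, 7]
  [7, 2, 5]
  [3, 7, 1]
A^⊗2 =
  [7, 2, 5]
  [8, 4, 6]
  [4, 3, 2]

Each entry (A^⊗2)_ij equals the minimum over all length-2 walks i = v_0 → v_1 → … → v_2 = j of Σ_t A[v_t][v_{t+1}]. For example, for (i, j) = (0, 2) we minimise over 3 possible intermediate vertex sequences; the minimum is 5, attained along the walk 0 → 1 → 2.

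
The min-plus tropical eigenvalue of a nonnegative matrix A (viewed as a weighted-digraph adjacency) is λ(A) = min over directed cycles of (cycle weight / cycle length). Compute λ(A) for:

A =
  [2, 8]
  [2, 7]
λ(A) = 2

Enumerate directed cycles and compute their means (weight / length). Sample:
  cycle 0 → 0: weight = 2, length = 1, mean = 2/1 ≈ 2.000
  cycle 1 → 1: weight = 7, length = 1, mean = 7/1 ≈ 7.000
  cycle 0 → 1 → 0: weight = 10, length = 2, mean = 10/2 ≈ 5.000
  cycle 1 → 0 → 1: weight = 10, length = 2, mean = 10/2 ≈ 5.000
Minimum mean = 2.000, attained e.g. along the cycle 0 → 0 with weight 2 and length 1. So λ(A) = 2/1 = 2.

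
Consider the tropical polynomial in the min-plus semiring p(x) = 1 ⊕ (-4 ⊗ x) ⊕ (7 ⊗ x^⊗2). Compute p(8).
p(8) = 1

A tropical monomial a ⊗ x^⊗i evaluates to a + i · x. Evaluating each term at x = 8:
  Term 0 contributes 1 + 0 · 8 = 1
  Term 1 contributes -4 + 1 · 8 = 4
  Term 2 contributes 7 + 2 · 8 = 23
p(8) = ⊕ of these = min[1, 4, 23] = 1.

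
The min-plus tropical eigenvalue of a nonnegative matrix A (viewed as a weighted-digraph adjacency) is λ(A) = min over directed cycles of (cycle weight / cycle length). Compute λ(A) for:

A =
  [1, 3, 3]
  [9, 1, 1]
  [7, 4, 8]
λ(A) = 1

Enumerate directed cycles and compute their means (weight / length). Sample:
  cycle 0 → 0: weight = 1, length = 1, mean = 1/1 ≈ 1.000
  cycle 1 → 1: weight = 1, length = 1, mean = 1/1 ≈ 1.000
  cycle 2 → 2: weight = 8, length = 1, mean = 8/1 ≈ 8.000
  cycle 0 → 1 → 0: weight = 12, length = 2, mean = 12/2 ≈ 6.000
  cycle 0 → 2 → 0: weight = 10, length = 2, mean = 10/2 ≈ 5.000
  cycle 1 → 0 → 1: weight = 12, length = 2, mean = 12/2 ≈ 6.000
Minimum mean = 1.000, attained e.g. along the cycle 0 → 0 with weight 1 and length 1. So λ(A) = 1/1 = 1.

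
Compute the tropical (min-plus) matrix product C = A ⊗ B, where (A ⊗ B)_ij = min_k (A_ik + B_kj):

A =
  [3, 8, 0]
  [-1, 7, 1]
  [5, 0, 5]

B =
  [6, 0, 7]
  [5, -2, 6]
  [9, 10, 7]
A ⊗ B =
  [9, 3, 7]
  [5, -1, 6]
  [5, -2, 6]

Apply the min-plus product entry-by-entry:
  C[0][0] = min over k of (A[0][0] + B[0][0] = 3 + 6 = 9, A[0][1] + B[1][0] = 8 + 5 = 13, A[0][2] + B[2][0] = 0 + 9 = 9) = 9 (attained at k = 0)
  C[0][1] = min over k of (A[0][0] + B[0][1] = 3 + 0 = 3, A[0][1] + B[1][1] = 8 + -2 = 6, A[0][2] + B[2][1] = 0 + 10 = 10) = 3 (attained at k = 0)
  C[0][2] = min over k of (A[0][0] + B[0][2] = 3 + 7 = 10, A[0][1] + B[1][2] = 8 + 6 = 14, A[0][2] + B[2][2] = 0 + 7 = 7) = 7 (attained at k = 2)
  C[1][0] = min over k of (A[1][0] + B[0][0] = -1 + 6 = 5, A[1][1] + B[1][0] = 7 + 5 = 12, A[1][2] + B[2][0] = 1 + 9 = 10) = 5 (attained at k = 0)
  C[1][1] = min over k of (A[1][0] + B[0][1] = -1 + 0 = -1, A[1][1] + B[1][1] = 7 + -2 = 5, A[1][2] + B[2][1] = 1 + 10 = 11) = -1 (attained at k = 0)
  C[1][2] = min over k of (A[1][0] + B[0][2] = -1 + 7 = 6, A[1][1] + B[1][2] = 7 + 6 = 13, A[1][2] + B[2][2] = 1 + 7 = 8) = 6 (attained at k = 0)
  C[2][0] = min over k of (A[2][0] + B[0][0] = 5 + 6 = 11, A[2][1] + B[1][0] = 0 + 5 = 5, A[2][2] + B[2][0] = 5 + 9 = 14) = 5 (attained at k = 1)
  C[2][1] = min over k of (A[2][0] + B[0][1] = 5 + 0 = 5, A[2][1] + B[1][1] = 0 + -2 = -2, A[2][2] + B[2][1] = 5 + 10 = 15) = -2 (attained at k = 1)
  C[2][2] = min over k of (A[2][0] + B[0][2] = 5 + 7 = 12, A[2][1] + B[1][2] = 0 + 6 = 6, A[2][2] + B[2][2] = 5 + 7 = 12) = 6 (attained at k = 1)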